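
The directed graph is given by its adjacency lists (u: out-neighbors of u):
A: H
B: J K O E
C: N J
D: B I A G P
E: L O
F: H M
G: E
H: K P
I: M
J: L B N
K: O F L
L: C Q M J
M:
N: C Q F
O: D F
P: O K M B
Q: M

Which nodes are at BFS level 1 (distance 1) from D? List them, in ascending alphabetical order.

A, B, G, I, P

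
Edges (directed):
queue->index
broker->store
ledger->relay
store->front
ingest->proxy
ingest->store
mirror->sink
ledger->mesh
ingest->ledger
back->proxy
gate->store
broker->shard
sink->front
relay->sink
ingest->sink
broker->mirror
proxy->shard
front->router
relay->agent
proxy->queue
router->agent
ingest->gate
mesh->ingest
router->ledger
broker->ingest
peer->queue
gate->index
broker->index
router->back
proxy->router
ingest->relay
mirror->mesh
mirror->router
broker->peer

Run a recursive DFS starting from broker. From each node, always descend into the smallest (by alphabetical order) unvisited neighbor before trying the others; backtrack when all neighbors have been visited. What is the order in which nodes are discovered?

Visit broker
broker → index
broker → ingest
ingest → gate
gate → store
store → front
front → router
router → agent
router → back
back → proxy
proxy → queue
proxy → shard
router → ledger
ledger → mesh
ledger → relay
relay → sink
broker → mirror
broker → peer

broker index ingest gate store front router agent back proxy queue shard ledger mesh relay sink mirror peer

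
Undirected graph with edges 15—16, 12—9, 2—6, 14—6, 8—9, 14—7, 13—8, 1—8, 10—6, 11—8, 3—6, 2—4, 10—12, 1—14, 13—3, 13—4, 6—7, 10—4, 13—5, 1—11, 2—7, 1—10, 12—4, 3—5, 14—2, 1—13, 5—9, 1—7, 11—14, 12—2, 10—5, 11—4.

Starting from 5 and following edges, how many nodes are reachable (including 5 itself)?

14

BFS from 5 visits: 5, 13, 10, 9, 3, 8, 4, 1, 12, 6, 11, 2, 14, 7
Reachable nodes: 14 of 16 total.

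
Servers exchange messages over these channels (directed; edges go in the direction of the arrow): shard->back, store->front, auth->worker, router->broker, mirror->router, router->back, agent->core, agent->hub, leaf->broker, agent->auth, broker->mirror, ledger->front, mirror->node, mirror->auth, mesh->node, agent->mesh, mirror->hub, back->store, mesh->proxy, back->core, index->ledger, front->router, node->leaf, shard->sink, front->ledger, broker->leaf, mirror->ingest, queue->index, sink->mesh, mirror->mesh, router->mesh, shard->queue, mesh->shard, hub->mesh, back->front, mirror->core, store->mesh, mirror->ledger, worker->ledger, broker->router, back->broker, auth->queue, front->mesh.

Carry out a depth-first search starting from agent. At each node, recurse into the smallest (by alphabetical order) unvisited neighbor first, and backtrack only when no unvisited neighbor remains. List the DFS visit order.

agent, auth, queue, index, ledger, front, mesh, node, leaf, broker, mirror, core, hub, ingest, router, back, store, proxy, shard, sink, worker

Visit agent
agent → auth
auth → queue
queue → index
index → ledger
ledger → front
front → mesh
mesh → node
node → leaf
leaf → broker
broker → mirror
mirror → core
mirror → hub
mirror → ingest
mirror → router
router → back
back → store
mesh → proxy
mesh → shard
shard → sink
auth → worker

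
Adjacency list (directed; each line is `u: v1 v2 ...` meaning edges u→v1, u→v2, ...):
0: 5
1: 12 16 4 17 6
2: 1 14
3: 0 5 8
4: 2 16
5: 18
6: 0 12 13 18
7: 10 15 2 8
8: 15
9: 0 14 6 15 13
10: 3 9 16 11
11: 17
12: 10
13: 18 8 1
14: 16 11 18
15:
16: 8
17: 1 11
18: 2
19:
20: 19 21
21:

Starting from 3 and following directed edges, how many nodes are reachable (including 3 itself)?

18

BFS from 3 visits: 3, 0, 5, 8, 18, 15, 2, 1, 14, 4, 6, 12, 16, 17, 11, 13, 10, 9
Reachable nodes: 18 of 22 total.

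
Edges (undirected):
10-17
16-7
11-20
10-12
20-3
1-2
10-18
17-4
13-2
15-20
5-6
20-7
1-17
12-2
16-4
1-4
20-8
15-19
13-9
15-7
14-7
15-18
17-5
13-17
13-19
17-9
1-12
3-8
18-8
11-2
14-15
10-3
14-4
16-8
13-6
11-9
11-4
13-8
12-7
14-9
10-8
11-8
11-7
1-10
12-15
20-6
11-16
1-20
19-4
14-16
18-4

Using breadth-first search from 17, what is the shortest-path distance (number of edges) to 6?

2

Level 0: 17
Level 1: 1, 4, 5, 9, 10, 13
Level 2: 2, 3, 6, 8, 11, 12, 14, 16, 18, 19, 20
Level 3: 7, 15
6 first appears at level 2.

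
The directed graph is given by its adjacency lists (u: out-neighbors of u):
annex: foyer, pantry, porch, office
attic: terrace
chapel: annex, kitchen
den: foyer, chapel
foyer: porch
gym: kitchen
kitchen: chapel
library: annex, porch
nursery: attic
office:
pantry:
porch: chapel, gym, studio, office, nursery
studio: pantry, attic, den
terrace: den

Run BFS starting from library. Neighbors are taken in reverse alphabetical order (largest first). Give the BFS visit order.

library → porch → annex → studio → office → nursery → gym → chapel → pantry → foyer → den → attic → kitchen → terrace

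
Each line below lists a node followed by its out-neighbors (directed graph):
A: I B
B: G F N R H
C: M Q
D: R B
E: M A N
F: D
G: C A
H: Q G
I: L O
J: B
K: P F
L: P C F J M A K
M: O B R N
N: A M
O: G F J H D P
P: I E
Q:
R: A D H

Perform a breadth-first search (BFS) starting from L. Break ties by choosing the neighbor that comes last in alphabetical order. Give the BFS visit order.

L, P, M, K, J, F, C, A, I, E, R, O, N, B, D, Q, H, G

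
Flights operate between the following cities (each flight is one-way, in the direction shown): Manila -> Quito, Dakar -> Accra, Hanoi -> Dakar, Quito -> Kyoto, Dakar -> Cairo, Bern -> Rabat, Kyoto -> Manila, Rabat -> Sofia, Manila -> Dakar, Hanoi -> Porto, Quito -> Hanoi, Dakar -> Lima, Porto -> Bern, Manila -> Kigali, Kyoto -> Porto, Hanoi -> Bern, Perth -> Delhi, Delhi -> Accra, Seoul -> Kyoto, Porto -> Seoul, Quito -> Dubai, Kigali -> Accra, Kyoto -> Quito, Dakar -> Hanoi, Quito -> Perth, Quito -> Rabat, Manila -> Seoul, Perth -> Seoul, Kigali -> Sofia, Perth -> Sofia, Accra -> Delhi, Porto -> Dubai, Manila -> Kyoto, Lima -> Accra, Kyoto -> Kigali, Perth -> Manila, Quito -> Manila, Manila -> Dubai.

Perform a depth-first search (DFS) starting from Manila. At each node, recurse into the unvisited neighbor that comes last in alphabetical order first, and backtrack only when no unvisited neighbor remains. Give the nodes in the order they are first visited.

Manila → Seoul → Kyoto → Quito → Rabat → Sofia → Perth → Delhi → Accra → Hanoi → Porto → Dubai → Bern → Dakar → Lima → Cairo → Kigali

Visit Manila
Manila → Seoul
Seoul → Kyoto
Kyoto → Quito
Quito → Rabat
Rabat → Sofia
Quito → Perth
Perth → Delhi
Delhi → Accra
Quito → Hanoi
Hanoi → Porto
Porto → Dubai
Porto → Bern
Hanoi → Dakar
Dakar → Lima
Dakar → Cairo
Kyoto → Kigali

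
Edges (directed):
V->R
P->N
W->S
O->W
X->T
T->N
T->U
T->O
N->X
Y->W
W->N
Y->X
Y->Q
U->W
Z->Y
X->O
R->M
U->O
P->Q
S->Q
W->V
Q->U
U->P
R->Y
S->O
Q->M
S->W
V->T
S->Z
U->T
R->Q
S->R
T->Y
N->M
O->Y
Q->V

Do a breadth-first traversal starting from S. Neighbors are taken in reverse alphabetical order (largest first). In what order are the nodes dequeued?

Visit S; enqueue Z, W, R, Q, O → queue [Z, W, R, Q, O]
Visit Z; enqueue Y → queue [W, R, Q, O, Y]
Visit W; enqueue V, N → queue [R, Q, O, Y, V, N]
Visit R; enqueue M → queue [Q, O, Y, V, N, M]
Visit Q; enqueue U → queue [O, Y, V, N, M, U]
Visit O → queue [Y, V, N, M, U]
Visit Y; enqueue X → queue [V, N, M, U, X]
Visit V; enqueue T → queue [N, M, U, X, T]
Visit N → queue [M, U, X, T]
Visit M → queue [U, X, T]
Visit U; enqueue P → queue [X, T, P]
Visit X → queue [T, P]
Visit T → queue [P]
Visit P → queue []

S, Z, W, R, Q, O, Y, V, N, M, U, X, T, P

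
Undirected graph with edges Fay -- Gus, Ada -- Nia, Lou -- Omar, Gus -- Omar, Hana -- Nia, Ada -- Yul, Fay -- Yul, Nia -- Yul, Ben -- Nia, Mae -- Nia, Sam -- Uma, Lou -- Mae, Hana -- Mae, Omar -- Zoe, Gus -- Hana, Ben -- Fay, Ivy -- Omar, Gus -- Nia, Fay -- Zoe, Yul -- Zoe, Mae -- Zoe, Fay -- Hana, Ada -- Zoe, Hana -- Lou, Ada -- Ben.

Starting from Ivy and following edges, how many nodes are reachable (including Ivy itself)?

12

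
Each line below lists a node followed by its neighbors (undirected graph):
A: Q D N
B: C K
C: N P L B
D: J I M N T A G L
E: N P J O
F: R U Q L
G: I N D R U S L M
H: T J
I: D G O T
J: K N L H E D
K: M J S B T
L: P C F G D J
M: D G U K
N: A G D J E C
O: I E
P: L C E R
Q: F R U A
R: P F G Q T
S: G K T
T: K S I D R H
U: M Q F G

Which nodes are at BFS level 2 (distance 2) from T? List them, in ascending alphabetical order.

Level 0: T
Level 1: D, H, I, K, R, S
Level 2: A, B, F, G, J, L, M, N, O, P, Q
Level 3: C, E, U

A, B, F, G, J, L, M, N, O, P, Q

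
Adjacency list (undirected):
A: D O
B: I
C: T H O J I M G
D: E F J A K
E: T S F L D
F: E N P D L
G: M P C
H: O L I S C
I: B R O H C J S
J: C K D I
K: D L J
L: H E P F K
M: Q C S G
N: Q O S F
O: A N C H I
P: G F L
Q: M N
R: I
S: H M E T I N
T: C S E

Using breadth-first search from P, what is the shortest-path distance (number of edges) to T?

3

Level 0: P
Level 1: F, G, L
Level 2: C, D, E, H, K, M, N
Level 3: A, I, J, O, Q, S, T
Level 4: B, R
T first appears at level 3.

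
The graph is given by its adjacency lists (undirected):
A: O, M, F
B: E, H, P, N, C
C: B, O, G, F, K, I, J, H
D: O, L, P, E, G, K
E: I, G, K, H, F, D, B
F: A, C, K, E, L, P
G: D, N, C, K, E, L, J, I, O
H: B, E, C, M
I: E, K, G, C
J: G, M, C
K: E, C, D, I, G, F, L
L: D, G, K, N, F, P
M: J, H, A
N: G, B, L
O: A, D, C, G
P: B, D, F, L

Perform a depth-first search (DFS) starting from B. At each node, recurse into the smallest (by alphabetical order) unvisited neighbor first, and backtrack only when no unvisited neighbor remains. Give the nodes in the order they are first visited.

B -> C -> F -> A -> M -> H -> E -> D -> G -> I -> K -> L -> N -> P -> J -> O

Visit B
B → C
C → F
F → A
A → M
M → H
H → E
E → D
D → G
G → I
I → K
K → L
L → N
L → P
G → J
G → O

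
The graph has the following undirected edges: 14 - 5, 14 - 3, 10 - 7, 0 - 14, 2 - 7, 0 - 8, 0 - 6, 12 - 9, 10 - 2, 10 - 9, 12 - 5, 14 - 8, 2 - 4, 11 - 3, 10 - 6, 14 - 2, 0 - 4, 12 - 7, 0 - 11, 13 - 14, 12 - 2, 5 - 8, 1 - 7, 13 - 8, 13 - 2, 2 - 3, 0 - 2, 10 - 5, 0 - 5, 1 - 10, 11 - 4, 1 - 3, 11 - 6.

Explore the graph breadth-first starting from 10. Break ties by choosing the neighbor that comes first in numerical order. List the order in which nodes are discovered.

10 1 2 5 6 7 9 3 0 4 12 13 14 8 11

Visit 10; enqueue 1, 2, 5, 6, 7, 9 → queue [1, 2, 5, 6, 7, 9]
Visit 1; enqueue 3 → queue [2, 5, 6, 7, 9, 3]
Visit 2; enqueue 0, 4, 12, 13, 14 → queue [5, 6, 7, 9, 3, 0, 4, 12, 13, 14]
Visit 5; enqueue 8 → queue [6, 7, 9, 3, 0, 4, 12, 13, 14, 8]
Visit 6; enqueue 11 → queue [7, 9, 3, 0, 4, 12, 13, 14, 8, 11]
Visit 7 → queue [9, 3, 0, 4, 12, 13, 14, 8, 11]
Visit 9 → queue [3, 0, 4, 12, 13, 14, 8, 11]
Visit 3 → queue [0, 4, 12, 13, 14, 8, 11]
Visit 0 → queue [4, 12, 13, 14, 8, 11]
Visit 4 → queue [12, 13, 14, 8, 11]
Visit 12 → queue [13, 14, 8, 11]
Visit 13 → queue [14, 8, 11]
Visit 14 → queue [8, 11]
Visit 8 → queue [11]
Visit 11 → queue []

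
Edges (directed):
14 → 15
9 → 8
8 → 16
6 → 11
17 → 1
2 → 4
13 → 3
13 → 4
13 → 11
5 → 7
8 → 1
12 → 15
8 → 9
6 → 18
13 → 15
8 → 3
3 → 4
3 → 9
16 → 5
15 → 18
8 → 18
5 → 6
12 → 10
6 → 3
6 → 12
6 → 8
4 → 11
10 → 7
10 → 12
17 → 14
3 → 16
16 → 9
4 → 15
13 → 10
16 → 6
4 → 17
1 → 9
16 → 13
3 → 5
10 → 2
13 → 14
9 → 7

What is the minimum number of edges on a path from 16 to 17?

3

Level 0: 16
Level 1: 5, 6, 9, 13
Level 2: 3, 4, 7, 8, 10, 11, 12, 14, 15, 18
Level 3: 1, 2, 17
17 first appears at level 3.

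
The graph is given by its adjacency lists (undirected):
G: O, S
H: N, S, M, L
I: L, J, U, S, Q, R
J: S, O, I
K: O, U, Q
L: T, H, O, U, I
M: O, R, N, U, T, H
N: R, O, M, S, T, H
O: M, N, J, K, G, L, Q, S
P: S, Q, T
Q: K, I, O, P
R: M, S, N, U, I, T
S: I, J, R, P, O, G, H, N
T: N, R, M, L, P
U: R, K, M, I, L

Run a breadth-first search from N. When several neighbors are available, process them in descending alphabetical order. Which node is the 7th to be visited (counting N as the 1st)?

Visit N; enqueue T, S, R, O, M, H → queue [T, S, R, O, M, H]
Visit T; enqueue P, L → queue [S, R, O, M, H, P, L]
Visit S; enqueue J, I, G → queue [R, O, M, H, P, L, J, I, G]
Visit R; enqueue U → queue [O, M, H, P, L, J, I, G, U]
Visit O; enqueue Q, K → queue [M, H, P, L, J, I, G, U, Q, K]
Visit M → queue [H, P, L, J, I, G, U, Q, K]
Visit H → queue [P, L, J, I, G, U, Q, K]
Visit P → queue [L, J, I, G, U, Q, K]
Visit L → queue [J, I, G, U, Q, K]
Visit J → queue [I, G, U, Q, K]
Visit I → queue [G, U, Q, K]
Visit G → queue [U, Q, K]
Visit U → queue [Q, K]
Visit Q → queue [K]
Visit K → queue []

Visit order: N, T, S, R, O, M, H, P, L, J, I, G, U, Q, K

H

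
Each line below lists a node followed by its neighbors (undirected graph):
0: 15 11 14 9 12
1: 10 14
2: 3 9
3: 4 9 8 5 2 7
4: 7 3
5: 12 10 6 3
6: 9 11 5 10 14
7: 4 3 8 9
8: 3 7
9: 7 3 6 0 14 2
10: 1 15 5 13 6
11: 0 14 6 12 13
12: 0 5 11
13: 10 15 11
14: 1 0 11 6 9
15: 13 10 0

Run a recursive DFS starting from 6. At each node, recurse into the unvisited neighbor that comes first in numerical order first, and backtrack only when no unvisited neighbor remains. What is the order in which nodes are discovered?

Visit 6
6 → 5
5 → 3
3 → 2
2 → 9
9 → 0
0 → 11
11 → 12
11 → 13
13 → 10
10 → 1
1 → 14
10 → 15
9 → 7
7 → 4
7 → 8

6, 5, 3, 2, 9, 0, 11, 12, 13, 10, 1, 14, 15, 7, 4, 8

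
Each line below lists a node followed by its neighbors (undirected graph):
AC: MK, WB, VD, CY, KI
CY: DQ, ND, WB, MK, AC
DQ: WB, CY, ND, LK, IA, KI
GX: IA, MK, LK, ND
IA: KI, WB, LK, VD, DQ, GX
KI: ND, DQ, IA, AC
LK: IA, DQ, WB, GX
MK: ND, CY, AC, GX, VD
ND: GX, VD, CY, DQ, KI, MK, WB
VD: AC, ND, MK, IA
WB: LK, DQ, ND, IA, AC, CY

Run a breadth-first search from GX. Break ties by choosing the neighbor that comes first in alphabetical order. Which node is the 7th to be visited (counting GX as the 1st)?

KI

Visit GX; enqueue IA, LK, MK, ND → queue [IA, LK, MK, ND]
Visit IA; enqueue DQ, KI, VD, WB → queue [LK, MK, ND, DQ, KI, VD, WB]
Visit LK → queue [MK, ND, DQ, KI, VD, WB]
Visit MK; enqueue AC, CY → queue [ND, DQ, KI, VD, WB, AC, CY]
Visit ND → queue [DQ, KI, VD, WB, AC, CY]
Visit DQ → queue [KI, VD, WB, AC, CY]
Visit KI → queue [VD, WB, AC, CY]
Visit VD → queue [WB, AC, CY]
Visit WB → queue [AC, CY]
Visit AC → queue [CY]
Visit CY → queue []

Visit order: GX, IA, LK, MK, ND, DQ, KI, VD, WB, AC, CY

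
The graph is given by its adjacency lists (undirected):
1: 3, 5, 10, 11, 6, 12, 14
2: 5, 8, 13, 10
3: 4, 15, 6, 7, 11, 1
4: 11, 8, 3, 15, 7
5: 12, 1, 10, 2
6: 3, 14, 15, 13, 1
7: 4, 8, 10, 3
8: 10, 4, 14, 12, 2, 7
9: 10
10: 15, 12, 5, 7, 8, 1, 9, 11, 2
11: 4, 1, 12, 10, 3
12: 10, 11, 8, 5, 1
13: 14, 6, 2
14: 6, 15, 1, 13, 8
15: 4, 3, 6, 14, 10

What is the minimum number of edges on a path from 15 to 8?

Level 0: 15
Level 1: 3, 4, 6, 10, 14
Level 2: 1, 2, 5, 7, 8, 9, 11, 12, 13
8 first appears at level 2.

2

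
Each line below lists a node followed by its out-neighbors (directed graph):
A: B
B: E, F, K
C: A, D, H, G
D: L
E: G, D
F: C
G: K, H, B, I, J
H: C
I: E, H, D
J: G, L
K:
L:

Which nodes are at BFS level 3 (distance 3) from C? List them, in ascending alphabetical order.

Level 0: C
Level 1: A, D, G, H
Level 2: B, I, J, K, L
Level 3: E, F

E, F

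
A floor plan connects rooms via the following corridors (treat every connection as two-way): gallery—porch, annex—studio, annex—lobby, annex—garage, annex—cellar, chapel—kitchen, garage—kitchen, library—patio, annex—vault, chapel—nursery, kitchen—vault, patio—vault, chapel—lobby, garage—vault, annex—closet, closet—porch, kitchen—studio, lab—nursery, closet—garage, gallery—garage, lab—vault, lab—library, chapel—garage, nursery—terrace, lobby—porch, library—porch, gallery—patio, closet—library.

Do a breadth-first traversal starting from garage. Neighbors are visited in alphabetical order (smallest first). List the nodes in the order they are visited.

garage → annex → chapel → closet → gallery → kitchen → vault → cellar → lobby → studio → nursery → library → porch → patio → lab → terrace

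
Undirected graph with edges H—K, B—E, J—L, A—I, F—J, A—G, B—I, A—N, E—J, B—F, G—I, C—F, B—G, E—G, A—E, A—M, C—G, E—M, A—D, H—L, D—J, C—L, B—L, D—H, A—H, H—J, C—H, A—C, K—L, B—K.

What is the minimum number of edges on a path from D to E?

2

Level 0: D
Level 1: A, H, J
Level 2: C, E, F, G, I, K, L, M, N
Level 3: B
E first appears at level 2.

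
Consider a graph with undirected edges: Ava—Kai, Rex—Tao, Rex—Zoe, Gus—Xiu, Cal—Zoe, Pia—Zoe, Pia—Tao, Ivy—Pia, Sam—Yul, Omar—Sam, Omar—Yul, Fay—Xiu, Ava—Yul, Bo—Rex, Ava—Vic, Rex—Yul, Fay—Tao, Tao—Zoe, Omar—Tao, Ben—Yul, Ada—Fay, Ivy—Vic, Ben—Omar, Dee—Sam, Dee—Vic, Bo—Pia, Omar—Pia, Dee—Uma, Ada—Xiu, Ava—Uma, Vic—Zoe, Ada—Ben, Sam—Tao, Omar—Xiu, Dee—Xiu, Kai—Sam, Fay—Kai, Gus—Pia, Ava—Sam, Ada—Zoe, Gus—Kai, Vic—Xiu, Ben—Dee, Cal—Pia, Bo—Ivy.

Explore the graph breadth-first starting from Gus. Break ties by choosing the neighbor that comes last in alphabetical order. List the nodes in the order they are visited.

Visit Gus; enqueue Xiu, Pia, Kai → queue [Xiu, Pia, Kai]
Visit Xiu; enqueue Vic, Omar, Fay, Dee, Ada → queue [Pia, Kai, Vic, Omar, Fay, Dee, Ada]
Visit Pia; enqueue Zoe, Tao, Ivy, Cal, Bo → queue [Kai, Vic, Omar, Fay, Dee, Ada, Zoe, Tao, Ivy, Cal, Bo]
Visit Kai; enqueue Sam, Ava → queue [Vic, Omar, Fay, Dee, Ada, Zoe, Tao, Ivy, Cal, Bo, Sam, Ava]
Visit Vic → queue [Omar, Fay, Dee, Ada, Zoe, Tao, Ivy, Cal, Bo, Sam, Ava]
Visit Omar; enqueue Yul, Ben → queue [Fay, Dee, Ada, Zoe, Tao, Ivy, Cal, Bo, Sam, Ava, Yul, Ben]
Visit Fay → queue [Dee, Ada, Zoe, Tao, Ivy, Cal, Bo, Sam, Ava, Yul, Ben]
Visit Dee; enqueue Uma → queue [Ada, Zoe, Tao, Ivy, Cal, Bo, Sam, Ava, Yul, Ben, Uma]
Visit Ada → queue [Zoe, Tao, Ivy, Cal, Bo, Sam, Ava, Yul, Ben, Uma]
Visit Zoe; enqueue Rex → queue [Tao, Ivy, Cal, Bo, Sam, Ava, Yul, Ben, Uma, Rex]
Visit Tao → queue [Ivy, Cal, Bo, Sam, Ava, Yul, Ben, Uma, Rex]
Visit Ivy → queue [Cal, Bo, Sam, Ava, Yul, Ben, Uma, Rex]
Visit Cal → queue [Bo, Sam, Ava, Yul, Ben, Uma, Rex]
Visit Bo → queue [Sam, Ava, Yul, Ben, Uma, Rex]
Visit Sam → queue [Ava, Yul, Ben, Uma, Rex]
Visit Ava → queue [Yul, Ben, Uma, Rex]
Visit Yul → queue [Ben, Uma, Rex]
Visit Ben → queue [Uma, Rex]
Visit Uma → queue [Rex]
Visit Rex → queue []

Gus, Xiu, Pia, Kai, Vic, Omar, Fay, Dee, Ada, Zoe, Tao, Ivy, Cal, Bo, Sam, Ava, Yul, Ben, Uma, Rex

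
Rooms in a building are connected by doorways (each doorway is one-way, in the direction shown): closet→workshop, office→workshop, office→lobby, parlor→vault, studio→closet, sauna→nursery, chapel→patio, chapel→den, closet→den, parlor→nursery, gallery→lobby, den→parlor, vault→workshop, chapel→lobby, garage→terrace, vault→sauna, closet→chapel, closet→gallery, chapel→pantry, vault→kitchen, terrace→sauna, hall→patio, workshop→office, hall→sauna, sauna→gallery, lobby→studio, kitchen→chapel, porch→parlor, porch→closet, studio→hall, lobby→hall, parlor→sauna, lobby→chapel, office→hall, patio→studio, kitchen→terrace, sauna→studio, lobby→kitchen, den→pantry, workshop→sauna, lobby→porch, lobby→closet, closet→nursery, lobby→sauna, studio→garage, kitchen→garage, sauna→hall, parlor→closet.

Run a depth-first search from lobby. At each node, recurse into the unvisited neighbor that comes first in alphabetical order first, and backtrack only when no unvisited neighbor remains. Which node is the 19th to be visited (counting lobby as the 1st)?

Visit lobby
lobby → chapel
chapel → den
den → pantry
den → parlor
parlor → closet
closet → gallery
closet → nursery
closet → workshop
workshop → office
office → hall
hall → patio
patio → studio
studio → garage
garage → terrace
terrace → sauna
parlor → vault
vault → kitchen
lobby → porch

Visit order: lobby, chapel, den, pantry, parlor, closet, gallery, nursery, workshop, office, hall, patio, studio, garage, terrace, sauna, vault, kitchen, porch

porch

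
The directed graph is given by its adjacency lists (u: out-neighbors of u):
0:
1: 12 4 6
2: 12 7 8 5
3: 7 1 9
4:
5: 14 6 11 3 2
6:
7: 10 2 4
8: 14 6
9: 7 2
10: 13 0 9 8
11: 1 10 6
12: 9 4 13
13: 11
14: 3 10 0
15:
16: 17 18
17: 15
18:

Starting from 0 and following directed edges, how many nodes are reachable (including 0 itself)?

BFS from 0 visits: 0
Reachable nodes: 1 of 19 total.

1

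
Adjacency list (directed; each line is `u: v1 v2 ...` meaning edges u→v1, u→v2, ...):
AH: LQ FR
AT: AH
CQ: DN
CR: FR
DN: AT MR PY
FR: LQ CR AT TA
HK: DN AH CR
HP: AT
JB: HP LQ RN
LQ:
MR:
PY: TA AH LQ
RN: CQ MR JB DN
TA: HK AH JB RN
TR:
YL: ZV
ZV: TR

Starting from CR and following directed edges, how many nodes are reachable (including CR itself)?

BFS from CR visits: CR, FR, LQ, AT, TA, AH, HK, JB, RN, DN, HP, CQ, MR, PY
Reachable nodes: 14 of 17 total.

14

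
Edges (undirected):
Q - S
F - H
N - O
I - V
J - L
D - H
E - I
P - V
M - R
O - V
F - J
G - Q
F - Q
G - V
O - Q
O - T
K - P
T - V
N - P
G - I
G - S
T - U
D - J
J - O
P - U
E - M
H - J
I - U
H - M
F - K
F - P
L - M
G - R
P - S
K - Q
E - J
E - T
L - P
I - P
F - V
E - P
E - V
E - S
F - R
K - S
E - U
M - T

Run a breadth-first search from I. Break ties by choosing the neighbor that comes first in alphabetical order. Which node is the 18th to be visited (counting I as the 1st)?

D

Visit I; enqueue E, G, P, U, V → queue [E, G, P, U, V]
Visit E; enqueue J, M, S, T → queue [G, P, U, V, J, M, S, T]
Visit G; enqueue Q, R → queue [P, U, V, J, M, S, T, Q, R]
Visit P; enqueue F, K, L, N → queue [U, V, J, M, S, T, Q, R, F, K, L, N]
Visit U → queue [V, J, M, S, T, Q, R, F, K, L, N]
Visit V; enqueue O → queue [J, M, S, T, Q, R, F, K, L, N, O]
Visit J; enqueue D, H → queue [M, S, T, Q, R, F, K, L, N, O, D, H]
Visit M → queue [S, T, Q, R, F, K, L, N, O, D, H]
Visit S → queue [T, Q, R, F, K, L, N, O, D, H]
Visit T → queue [Q, R, F, K, L, N, O, D, H]
Visit Q → queue [R, F, K, L, N, O, D, H]
Visit R → queue [F, K, L, N, O, D, H]
Visit F → queue [K, L, N, O, D, H]
Visit K → queue [L, N, O, D, H]
Visit L → queue [N, O, D, H]
Visit N → queue [O, D, H]
Visit O → queue [D, H]
Visit D → queue [H]
Visit H → queue []

Visit order: I, E, G, P, U, V, J, M, S, T, Q, R, F, K, L, N, O, D, H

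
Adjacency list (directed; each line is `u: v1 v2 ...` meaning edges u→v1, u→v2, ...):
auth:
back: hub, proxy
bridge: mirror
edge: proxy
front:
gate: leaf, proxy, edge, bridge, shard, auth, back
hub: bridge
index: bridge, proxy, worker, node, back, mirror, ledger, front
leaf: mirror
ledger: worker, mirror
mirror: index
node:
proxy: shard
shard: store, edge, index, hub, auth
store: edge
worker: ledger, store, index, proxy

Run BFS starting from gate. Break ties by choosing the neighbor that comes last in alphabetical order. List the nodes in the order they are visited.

gate shard proxy leaf edge bridge back auth store index hub mirror worker node ledger front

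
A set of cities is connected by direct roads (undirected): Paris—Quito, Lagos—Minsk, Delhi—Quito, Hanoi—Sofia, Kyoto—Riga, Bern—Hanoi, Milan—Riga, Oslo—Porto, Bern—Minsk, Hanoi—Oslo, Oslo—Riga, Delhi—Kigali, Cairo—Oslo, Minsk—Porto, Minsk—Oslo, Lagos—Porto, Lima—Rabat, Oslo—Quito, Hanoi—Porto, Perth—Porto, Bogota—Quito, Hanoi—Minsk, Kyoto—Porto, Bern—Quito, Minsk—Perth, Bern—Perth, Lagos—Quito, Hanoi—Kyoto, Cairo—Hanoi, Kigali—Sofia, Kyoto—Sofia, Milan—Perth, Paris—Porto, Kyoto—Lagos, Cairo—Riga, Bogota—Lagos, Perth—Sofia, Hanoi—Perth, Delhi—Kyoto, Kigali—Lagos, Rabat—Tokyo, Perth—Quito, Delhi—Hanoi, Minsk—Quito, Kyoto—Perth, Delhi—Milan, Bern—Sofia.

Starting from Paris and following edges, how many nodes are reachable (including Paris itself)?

17

BFS from Paris visits: Paris, Porto, Quito, Hanoi, Kyoto, Lagos, Minsk, Oslo, Perth, Bern, Bogota, Delhi, Cairo, Sofia, Riga, Kigali, Milan
Reachable nodes: 17 of 20 total.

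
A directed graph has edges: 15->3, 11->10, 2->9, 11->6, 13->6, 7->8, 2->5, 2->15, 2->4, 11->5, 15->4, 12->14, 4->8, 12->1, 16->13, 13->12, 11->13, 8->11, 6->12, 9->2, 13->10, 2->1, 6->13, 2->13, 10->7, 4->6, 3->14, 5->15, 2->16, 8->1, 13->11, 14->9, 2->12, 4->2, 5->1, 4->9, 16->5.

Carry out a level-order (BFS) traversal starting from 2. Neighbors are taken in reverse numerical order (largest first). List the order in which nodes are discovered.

2 16 15 13 12 9 5 4 1 3 11 10 6 14 8 7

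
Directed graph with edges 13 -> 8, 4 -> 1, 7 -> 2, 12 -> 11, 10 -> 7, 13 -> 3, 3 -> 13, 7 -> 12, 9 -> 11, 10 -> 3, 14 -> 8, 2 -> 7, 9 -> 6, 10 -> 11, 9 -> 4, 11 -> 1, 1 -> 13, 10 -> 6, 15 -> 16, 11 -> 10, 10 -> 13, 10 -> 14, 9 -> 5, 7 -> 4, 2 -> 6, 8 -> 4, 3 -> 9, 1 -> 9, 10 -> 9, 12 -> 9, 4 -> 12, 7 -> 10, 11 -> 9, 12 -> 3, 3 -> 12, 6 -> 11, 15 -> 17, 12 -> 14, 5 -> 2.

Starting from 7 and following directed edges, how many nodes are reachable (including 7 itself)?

14

BFS from 7 visits: 7, 12, 10, 4, 2, 14, 11, 9, 3, 13, 6, 1, 8, 5
Reachable nodes: 14 of 17 total.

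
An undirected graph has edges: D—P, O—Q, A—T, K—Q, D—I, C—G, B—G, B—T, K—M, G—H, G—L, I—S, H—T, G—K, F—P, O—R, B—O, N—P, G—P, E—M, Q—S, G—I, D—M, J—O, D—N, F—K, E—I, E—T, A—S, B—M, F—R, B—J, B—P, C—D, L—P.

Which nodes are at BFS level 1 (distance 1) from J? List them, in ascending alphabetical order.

Level 0: J
Level 1: B, O
Level 2: G, M, P, Q, R, T
Level 3: A, C, D, E, F, H, I, K, L, N, S

B, O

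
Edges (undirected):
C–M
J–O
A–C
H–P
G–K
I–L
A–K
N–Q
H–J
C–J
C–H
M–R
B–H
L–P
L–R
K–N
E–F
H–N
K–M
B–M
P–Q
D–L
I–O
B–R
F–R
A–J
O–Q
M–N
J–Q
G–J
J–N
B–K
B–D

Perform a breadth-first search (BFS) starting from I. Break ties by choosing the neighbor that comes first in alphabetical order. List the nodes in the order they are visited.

I, L, O, D, P, R, J, Q, B, H, F, M, A, C, G, N, K, E

Visit I; enqueue L, O → queue [L, O]
Visit L; enqueue D, P, R → queue [O, D, P, R]
Visit O; enqueue J, Q → queue [D, P, R, J, Q]
Visit D; enqueue B → queue [P, R, J, Q, B]
Visit P; enqueue H → queue [R, J, Q, B, H]
Visit R; enqueue F, M → queue [J, Q, B, H, F, M]
Visit J; enqueue A, C, G, N → queue [Q, B, H, F, M, A, C, G, N]
Visit Q → queue [B, H, F, M, A, C, G, N]
Visit B; enqueue K → queue [H, F, M, A, C, G, N, K]
Visit H → queue [F, M, A, C, G, N, K]
Visit F; enqueue E → queue [M, A, C, G, N, K, E]
Visit M → queue [A, C, G, N, K, E]
Visit A → queue [C, G, N, K, E]
Visit C → queue [G, N, K, E]
Visit G → queue [N, K, E]
Visit N → queue [K, E]
Visit K → queue [E]
Visit E → queue []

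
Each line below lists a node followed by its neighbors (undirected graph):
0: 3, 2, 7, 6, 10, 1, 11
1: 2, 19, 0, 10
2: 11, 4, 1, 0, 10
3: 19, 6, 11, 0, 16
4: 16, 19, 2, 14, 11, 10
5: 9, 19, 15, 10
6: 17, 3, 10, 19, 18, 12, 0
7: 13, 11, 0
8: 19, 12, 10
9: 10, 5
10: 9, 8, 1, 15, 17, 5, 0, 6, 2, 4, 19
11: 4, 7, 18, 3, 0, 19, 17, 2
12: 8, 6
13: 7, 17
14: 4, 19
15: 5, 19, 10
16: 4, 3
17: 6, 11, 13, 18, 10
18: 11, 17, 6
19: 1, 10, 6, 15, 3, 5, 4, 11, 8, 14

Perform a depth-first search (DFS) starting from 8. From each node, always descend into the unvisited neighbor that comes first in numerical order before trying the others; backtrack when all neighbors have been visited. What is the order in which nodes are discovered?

8 10 0 1 2 4 11 3 6 12 17 13 7 18 19 5 9 15 14 16

Visit 8
8 → 10
10 → 0
0 → 1
1 → 2
2 → 4
4 → 11
11 → 3
3 → 6
6 → 12
6 → 17
17 → 13
13 → 7
17 → 18
6 → 19
19 → 5
5 → 9
5 → 15
19 → 14
3 → 16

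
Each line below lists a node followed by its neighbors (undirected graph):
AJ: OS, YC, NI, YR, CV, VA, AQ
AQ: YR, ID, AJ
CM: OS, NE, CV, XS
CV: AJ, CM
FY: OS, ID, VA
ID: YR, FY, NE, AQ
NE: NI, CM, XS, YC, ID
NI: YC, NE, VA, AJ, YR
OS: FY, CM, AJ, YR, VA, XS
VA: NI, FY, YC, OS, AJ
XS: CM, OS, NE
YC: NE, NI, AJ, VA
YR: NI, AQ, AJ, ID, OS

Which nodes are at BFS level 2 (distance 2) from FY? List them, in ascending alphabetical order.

AJ, AQ, CM, NE, NI, XS, YC, YR

Level 0: FY
Level 1: ID, OS, VA
Level 2: AJ, AQ, CM, NE, NI, XS, YC, YR
Level 3: CV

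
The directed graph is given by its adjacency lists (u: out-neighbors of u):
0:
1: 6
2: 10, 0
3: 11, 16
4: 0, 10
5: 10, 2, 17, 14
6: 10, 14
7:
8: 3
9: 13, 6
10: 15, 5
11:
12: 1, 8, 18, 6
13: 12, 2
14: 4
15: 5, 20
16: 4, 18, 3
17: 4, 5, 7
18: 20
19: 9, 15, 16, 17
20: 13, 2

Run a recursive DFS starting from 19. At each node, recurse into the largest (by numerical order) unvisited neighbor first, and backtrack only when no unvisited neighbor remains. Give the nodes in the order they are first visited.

19 17 7 5 14 4 10 15 20 13 12 18 8 3 16 11 6 1 2 0 9

Visit 19
19 → 17
17 → 7
17 → 5
5 → 14
14 → 4
4 → 10
10 → 15
15 → 20
20 → 13
13 → 12
12 → 18
12 → 8
8 → 3
3 → 16
3 → 11
12 → 6
12 → 1
13 → 2
2 → 0
19 → 9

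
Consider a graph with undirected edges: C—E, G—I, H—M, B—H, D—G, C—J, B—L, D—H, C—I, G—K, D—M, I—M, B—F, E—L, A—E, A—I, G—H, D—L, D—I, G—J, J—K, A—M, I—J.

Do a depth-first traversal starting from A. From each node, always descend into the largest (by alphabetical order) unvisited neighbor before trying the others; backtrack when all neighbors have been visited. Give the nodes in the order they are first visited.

Visit A
A → M
M → I
I → J
J → K
K → G
G → H
H → D
D → L
L → E
E → C
L → B
B → F

A, M, I, J, K, G, H, D, L, E, C, B, F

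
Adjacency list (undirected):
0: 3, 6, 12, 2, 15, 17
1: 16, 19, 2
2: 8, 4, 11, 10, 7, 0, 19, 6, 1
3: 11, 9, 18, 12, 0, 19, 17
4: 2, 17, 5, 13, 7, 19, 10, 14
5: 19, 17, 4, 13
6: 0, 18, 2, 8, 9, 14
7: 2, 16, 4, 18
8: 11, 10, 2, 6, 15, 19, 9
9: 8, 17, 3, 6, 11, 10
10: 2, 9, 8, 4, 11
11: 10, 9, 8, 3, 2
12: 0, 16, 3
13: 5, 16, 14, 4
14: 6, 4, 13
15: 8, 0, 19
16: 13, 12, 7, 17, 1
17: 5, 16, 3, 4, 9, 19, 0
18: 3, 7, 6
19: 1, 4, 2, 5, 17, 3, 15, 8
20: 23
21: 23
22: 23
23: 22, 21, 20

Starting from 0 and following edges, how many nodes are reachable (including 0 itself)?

BFS from 0 visits: 0, 3, 6, 12, 2, 15, 17, 11, 9, 18, 19, 8, 14, 16, 4, 10, 7, 1, 5, 13
Reachable nodes: 20 of 24 total.

20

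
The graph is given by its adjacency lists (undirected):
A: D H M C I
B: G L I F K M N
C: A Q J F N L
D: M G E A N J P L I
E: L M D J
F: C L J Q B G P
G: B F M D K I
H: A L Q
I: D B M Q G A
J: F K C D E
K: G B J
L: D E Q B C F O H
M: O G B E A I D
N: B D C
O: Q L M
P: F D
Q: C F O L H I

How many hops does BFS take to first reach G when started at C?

2

Level 0: C
Level 1: A, F, J, L, N, Q
Level 2: B, D, E, G, H, I, K, M, O, P
G first appears at level 2.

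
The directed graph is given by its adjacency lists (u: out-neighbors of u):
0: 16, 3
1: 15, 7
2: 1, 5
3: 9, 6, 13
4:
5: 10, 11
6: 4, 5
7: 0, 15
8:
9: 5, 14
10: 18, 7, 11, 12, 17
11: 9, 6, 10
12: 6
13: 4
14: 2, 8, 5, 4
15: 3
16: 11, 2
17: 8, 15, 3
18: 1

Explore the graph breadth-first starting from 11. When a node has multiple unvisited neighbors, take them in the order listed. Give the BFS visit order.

11 → 9 → 6 → 10 → 5 → 14 → 4 → 18 → 7 → 12 → 17 → 2 → 8 → 1 → 0 → 15 → 3 → 16 → 13

Visit 11; enqueue 9, 6, 10 → queue [9, 6, 10]
Visit 9; enqueue 5, 14 → queue [6, 10, 5, 14]
Visit 6; enqueue 4 → queue [10, 5, 14, 4]
Visit 10; enqueue 18, 7, 12, 17 → queue [5, 14, 4, 18, 7, 12, 17]
Visit 5 → queue [14, 4, 18, 7, 12, 17]
Visit 14; enqueue 2, 8 → queue [4, 18, 7, 12, 17, 2, 8]
Visit 4 → queue [18, 7, 12, 17, 2, 8]
Visit 18; enqueue 1 → queue [7, 12, 17, 2, 8, 1]
Visit 7; enqueue 0, 15 → queue [12, 17, 2, 8, 1, 0, 15]
Visit 12 → queue [17, 2, 8, 1, 0, 15]
Visit 17; enqueue 3 → queue [2, 8, 1, 0, 15, 3]
Visit 2 → queue [8, 1, 0, 15, 3]
Visit 8 → queue [1, 0, 15, 3]
Visit 1 → queue [0, 15, 3]
Visit 0; enqueue 16 → queue [15, 3, 16]
Visit 15 → queue [3, 16]
Visit 3; enqueue 13 → queue [16, 13]
Visit 16 → queue [13]
Visit 13 → queue []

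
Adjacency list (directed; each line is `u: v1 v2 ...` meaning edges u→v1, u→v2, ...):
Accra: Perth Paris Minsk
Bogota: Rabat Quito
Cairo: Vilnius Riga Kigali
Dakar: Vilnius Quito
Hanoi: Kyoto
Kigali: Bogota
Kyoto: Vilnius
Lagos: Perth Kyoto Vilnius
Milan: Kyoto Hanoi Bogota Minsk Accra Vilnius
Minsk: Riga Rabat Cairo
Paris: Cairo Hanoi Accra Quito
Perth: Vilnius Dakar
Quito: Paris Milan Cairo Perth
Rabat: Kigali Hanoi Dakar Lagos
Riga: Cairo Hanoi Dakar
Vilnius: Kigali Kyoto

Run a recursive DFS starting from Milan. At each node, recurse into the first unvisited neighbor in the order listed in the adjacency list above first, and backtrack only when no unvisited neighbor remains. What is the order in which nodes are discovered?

Milan Kyoto Vilnius Kigali Bogota Rabat Hanoi Dakar Quito Paris Cairo Riga Accra Perth Minsk Lagos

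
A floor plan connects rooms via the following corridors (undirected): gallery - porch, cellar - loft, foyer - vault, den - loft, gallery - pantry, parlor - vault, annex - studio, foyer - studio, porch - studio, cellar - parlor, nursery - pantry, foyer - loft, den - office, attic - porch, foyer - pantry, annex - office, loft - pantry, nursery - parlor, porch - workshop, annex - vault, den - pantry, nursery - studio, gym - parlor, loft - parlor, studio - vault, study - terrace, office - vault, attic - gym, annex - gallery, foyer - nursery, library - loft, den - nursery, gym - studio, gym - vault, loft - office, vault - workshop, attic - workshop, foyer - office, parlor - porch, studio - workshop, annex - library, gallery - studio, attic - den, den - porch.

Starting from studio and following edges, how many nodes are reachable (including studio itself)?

17

BFS from studio visits: studio, workshop, vault, porch, nursery, gym, gallery, foyer, annex, attic, parlor, office, den, pantry, loft, library, cellar
Reachable nodes: 17 of 19 total.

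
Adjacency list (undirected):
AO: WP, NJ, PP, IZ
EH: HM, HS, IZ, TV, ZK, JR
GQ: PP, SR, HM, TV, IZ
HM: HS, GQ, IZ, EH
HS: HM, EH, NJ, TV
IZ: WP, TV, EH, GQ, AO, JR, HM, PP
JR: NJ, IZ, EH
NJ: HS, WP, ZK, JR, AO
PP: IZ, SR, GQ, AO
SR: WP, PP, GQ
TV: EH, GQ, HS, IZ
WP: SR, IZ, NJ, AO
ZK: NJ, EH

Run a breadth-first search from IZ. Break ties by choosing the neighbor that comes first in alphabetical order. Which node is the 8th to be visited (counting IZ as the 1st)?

Visit IZ; enqueue AO, EH, GQ, HM, JR, PP, TV, WP → queue [AO, EH, GQ, HM, JR, PP, TV, WP]
Visit AO; enqueue NJ → queue [EH, GQ, HM, JR, PP, TV, WP, NJ]
Visit EH; enqueue HS, ZK → queue [GQ, HM, JR, PP, TV, WP, NJ, HS, ZK]
Visit GQ; enqueue SR → queue [HM, JR, PP, TV, WP, NJ, HS, ZK, SR]
Visit HM → queue [JR, PP, TV, WP, NJ, HS, ZK, SR]
Visit JR → queue [PP, TV, WP, NJ, HS, ZK, SR]
Visit PP → queue [TV, WP, NJ, HS, ZK, SR]
Visit TV → queue [WP, NJ, HS, ZK, SR]
Visit WP → queue [NJ, HS, ZK, SR]
Visit NJ → queue [HS, ZK, SR]
Visit HS → queue [ZK, SR]
Visit ZK → queue [SR]
Visit SR → queue []

Visit order: IZ, AO, EH, GQ, HM, JR, PP, TV, WP, NJ, HS, ZK, SR

TV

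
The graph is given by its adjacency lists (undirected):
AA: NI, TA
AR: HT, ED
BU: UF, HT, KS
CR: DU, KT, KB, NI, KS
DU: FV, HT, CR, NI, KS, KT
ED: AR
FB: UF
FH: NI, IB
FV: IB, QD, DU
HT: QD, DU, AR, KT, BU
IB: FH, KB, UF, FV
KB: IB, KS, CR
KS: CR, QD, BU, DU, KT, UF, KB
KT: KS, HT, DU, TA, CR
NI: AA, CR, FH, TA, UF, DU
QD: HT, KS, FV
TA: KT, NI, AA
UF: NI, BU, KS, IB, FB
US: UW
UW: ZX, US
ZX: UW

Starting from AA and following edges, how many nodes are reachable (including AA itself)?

18

BFS from AA visits: AA, NI, TA, CR, DU, FH, UF, KT, KB, KS, FV, HT, IB, BU, FB, QD, AR, ED
Reachable nodes: 18 of 21 total.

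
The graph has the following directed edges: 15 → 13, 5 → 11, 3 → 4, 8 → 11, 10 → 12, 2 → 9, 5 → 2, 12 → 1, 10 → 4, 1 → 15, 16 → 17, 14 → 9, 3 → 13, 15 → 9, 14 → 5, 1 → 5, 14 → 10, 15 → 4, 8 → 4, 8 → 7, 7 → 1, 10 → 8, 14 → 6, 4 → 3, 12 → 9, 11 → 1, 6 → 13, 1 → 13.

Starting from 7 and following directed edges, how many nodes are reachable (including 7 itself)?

BFS from 7 visits: 7, 1, 5, 13, 15, 2, 11, 4, 9, 3
Reachable nodes: 10 of 17 total.

10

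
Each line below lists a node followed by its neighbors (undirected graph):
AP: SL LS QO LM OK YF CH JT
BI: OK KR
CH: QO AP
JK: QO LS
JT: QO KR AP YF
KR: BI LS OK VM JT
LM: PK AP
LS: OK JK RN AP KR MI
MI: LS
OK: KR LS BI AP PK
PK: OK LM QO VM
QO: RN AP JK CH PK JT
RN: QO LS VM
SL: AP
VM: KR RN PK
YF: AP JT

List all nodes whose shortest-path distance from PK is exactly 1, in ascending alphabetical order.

LM, OK, QO, VM

Level 0: PK
Level 1: LM, OK, QO, VM
Level 2: AP, BI, CH, JK, JT, KR, LS, RN
Level 3: MI, SL, YF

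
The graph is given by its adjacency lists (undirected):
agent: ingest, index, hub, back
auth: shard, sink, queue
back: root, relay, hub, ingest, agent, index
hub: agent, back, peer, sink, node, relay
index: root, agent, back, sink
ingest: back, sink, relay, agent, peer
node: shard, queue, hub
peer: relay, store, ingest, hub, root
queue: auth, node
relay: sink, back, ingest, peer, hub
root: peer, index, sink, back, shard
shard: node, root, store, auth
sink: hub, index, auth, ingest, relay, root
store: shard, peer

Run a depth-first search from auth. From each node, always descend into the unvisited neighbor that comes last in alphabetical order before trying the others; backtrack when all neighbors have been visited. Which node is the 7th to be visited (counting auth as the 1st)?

Visit auth
auth → sink
sink → root
root → shard
shard → store
store → peer
peer → relay
relay → ingest
ingest → back
back → index
index → agent
agent → hub
hub → node
node → queue

Visit order: auth, sink, root, shard, store, peer, relay, ingest, back, index, agent, hub, node, queue

relay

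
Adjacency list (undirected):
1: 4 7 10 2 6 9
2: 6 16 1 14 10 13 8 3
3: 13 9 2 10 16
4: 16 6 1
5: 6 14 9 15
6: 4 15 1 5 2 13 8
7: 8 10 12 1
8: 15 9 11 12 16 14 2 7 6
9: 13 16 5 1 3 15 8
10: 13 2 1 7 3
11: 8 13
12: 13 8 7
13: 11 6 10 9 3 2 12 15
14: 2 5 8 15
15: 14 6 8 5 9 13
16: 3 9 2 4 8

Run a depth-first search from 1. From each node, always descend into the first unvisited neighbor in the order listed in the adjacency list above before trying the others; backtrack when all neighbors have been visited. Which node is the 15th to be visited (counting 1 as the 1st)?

7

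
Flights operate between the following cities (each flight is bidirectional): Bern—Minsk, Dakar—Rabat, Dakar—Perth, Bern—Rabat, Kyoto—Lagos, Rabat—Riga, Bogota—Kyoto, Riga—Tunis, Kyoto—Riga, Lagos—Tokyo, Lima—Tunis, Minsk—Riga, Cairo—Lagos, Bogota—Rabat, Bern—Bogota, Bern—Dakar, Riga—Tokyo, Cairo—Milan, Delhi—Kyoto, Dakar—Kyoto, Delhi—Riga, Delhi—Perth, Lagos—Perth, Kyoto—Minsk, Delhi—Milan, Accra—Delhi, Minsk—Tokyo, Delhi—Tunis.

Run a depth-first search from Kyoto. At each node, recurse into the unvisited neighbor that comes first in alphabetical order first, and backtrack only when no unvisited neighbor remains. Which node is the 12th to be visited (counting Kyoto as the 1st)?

Visit Kyoto
Kyoto → Bogota
Bogota → Bern
Bern → Dakar
Dakar → Perth
Perth → Delhi
Delhi → Accra
Delhi → Milan
Milan → Cairo
Cairo → Lagos
Lagos → Tokyo
Tokyo → Minsk
Minsk → Riga
Riga → Rabat
Riga → Tunis
Tunis → Lima

Visit order: Kyoto, Bogota, Bern, Dakar, Perth, Delhi, Accra, Milan, Cairo, Lagos, Tokyo, Minsk, Riga, Rabat, Tunis, Lima

Minsk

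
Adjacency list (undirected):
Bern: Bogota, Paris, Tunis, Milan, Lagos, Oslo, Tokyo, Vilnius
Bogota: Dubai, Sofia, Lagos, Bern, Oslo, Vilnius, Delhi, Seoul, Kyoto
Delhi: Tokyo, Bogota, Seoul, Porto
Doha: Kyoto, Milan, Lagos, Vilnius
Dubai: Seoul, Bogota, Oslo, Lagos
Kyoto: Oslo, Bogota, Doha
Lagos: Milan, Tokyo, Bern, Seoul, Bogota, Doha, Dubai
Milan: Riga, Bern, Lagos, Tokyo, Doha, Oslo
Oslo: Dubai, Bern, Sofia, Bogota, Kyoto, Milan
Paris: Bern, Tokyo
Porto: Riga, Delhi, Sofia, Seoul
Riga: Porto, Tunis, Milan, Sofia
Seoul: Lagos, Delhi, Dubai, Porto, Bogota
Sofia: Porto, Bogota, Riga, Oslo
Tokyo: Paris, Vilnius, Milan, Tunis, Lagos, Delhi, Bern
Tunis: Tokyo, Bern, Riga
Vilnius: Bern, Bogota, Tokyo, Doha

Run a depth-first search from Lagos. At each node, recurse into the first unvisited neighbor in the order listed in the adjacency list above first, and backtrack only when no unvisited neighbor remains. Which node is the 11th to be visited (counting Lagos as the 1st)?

Seoul

Visit Lagos
Lagos → Milan
Milan → Riga
Riga → Porto
Porto → Delhi
Delhi → Tokyo
Tokyo → Paris
Paris → Bern
Bern → Bogota
Bogota → Dubai
Dubai → Seoul
Dubai → Oslo
Oslo → Sofia
Oslo → Kyoto
Kyoto → Doha
Doha → Vilnius
Bern → Tunis

Visit order: Lagos, Milan, Riga, Porto, Delhi, Tokyo, Paris, Bern, Bogota, Dubai, Seoul, Oslo, Sofia, Kyoto, Doha, Vilnius, Tunis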